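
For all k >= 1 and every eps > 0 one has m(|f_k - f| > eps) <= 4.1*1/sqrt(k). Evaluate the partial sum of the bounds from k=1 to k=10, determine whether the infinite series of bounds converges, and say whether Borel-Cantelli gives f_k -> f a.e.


Step 1: List the terms 4.1*1/sqrt(k) for k = 1 to 10:
  k=1: 4.1
  k=2: 2.899138
  k=3: 2.367136
  k=4: 2.05
  k=5: 1.833576
  k=6: 1.673818
  k=7: 1.549654
  k=8: 1.449569
  k=9: 1.366667
  k=10: 1.296534
Step 2: Partial sum = 4.1 + 2.899138 + 2.367136 + 2.05 + 1.833576 + 1.673818 + 1.549654 + 1.449569 + 1.366667 + 1.296534
     = 20.586091
Step 3: The full series sum_(k>=1) 4.1*1/sqrt(k) diverges (p-series with p = 1/2 <= 1; a nonzero constant multiple of a divergent series diverges).
Step 4: The (first) Borel-Cantelli lemma requires a summable sequence of measures, so it does not apply here;
        from this bound alone no conclusion about a.e. convergence can be drawn (convergence in measure still
        gives an a.e.-convergent subsequence, but not a.e. convergence of the whole sequence).
Conclusion: series diverges; Borel-Cantelli is inconclusive about a.e. convergence of f_k.


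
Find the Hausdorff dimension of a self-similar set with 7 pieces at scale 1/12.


For a self-similar set with N copies scaled by 1/r:
dim_H = log(N)/log(r) = log(7)/log(12)
= 1.94591/2.484907
= 0.783092


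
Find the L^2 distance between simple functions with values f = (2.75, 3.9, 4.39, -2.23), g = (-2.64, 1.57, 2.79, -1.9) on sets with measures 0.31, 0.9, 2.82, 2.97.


Step 1: Compute differences f_i - g_i:
  2.75 - -2.64 = 5.39
  3.9 - 1.57 = 2.33
  4.39 - 2.79 = 1.6
  -2.23 - -1.9 = -0.33
Step 2: Compute |diff|^2 * measure for each set:
  |5.39|^2 * 0.31 = 29.0521 * 0.31 = 9.006151
  |2.33|^2 * 0.9 = 5.4289 * 0.9 = 4.88601
  |1.6|^2 * 2.82 = 2.56 * 2.82 = 7.2192
  |-0.33|^2 * 2.97 = 0.1089 * 2.97 = 0.323433
Step 3: Sum = 21.434794
Step 4: ||f-g||_2 = (21.434794)^(1/2) = 4.629773


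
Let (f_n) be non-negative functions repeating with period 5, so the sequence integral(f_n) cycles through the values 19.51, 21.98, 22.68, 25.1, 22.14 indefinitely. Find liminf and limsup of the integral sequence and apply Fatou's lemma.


The sequence (integral(f_n)) is periodic with period 5, repeating the values 19.51, 21.98, 22.68, 25.1, 22.14 indefinitely.
Step 1: For a periodic sequence, every tail (a_m, a_(m+1), ...) contains all 5 period values infinitely often.
Step 2: Hence inf of every tail = min of the period values = min(19.51, 21.98, 22.68, 25.1, 22.14) = 19.51.
        liminf_n integral(f_n) = sup over m of (inf of tail from m) = 19.51.
Step 3: Similarly sup of every tail = max of the period values = 25.1.
        limsup_n integral(f_n) = 25.1.
Step 4: Fatou's lemma: integral(liminf_n f_n) <= liminf_n integral(f_n) = 19.51.
        So the integral of the pointwise liminf is at most 19.51.


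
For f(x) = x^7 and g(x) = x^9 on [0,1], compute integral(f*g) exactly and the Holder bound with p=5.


Step 1: Exact integral of f*g = integral(x^16, 0, 1) = 1/17
     = 0.058824
Step 2: Holder bound with p=5, q=1.25:
  ||f||_p = (integral x^35 dx)^(1/5) = (1/36)^(1/5) = 0.488359
  ||g||_q = (integral x^11.25 dx)^(1/1.25) = (1/12.25)^(1/1.25) = 0.134738
Step 3: Holder bound = ||f||_p * ||g||_q = 0.488359 * 0.134738 = 0.065801
Verification: 0.058824 <= 0.065801 (Holder holds)


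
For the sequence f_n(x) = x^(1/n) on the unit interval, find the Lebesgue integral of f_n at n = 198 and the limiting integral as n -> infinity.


At n = 198: f_198(x) = x^(1/198).
Step 1: integral(x^(1/198), 0, 1) = [x^(1/198+1) / (1/198+1)] from 0 to 1
     = 1 / (1/198 + 1) = 1 / ((198+1)/198) = 198/(198+1)
     = 198/199 = 0.994975
Step 2: As n -> infinity, f_n(x) = x^(1/n) -> 1 for x in (0,1], and f_n is increasing in n.
By MCT, lim_n integral(f_n) = integral(lim_n f_n) = integral(1, 0, 1) = 1.
Step 3: Verify convergence: 198/199 = 0.994975 -> 1


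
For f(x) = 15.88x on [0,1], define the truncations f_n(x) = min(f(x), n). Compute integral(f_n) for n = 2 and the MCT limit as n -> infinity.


f(x) = 15.88x on [0,1]; f_n(x) = min(15.88x, n). At n = 2:
Step 1: f(x) reaches 2 at x = 2/15.88 = 0.125945
Step 2: integral(f_2) = integral(15.88x, 0, 0.125945) + integral(2, 0.125945, 1)
       = 15.88*0.125945^2/2 + 2*(1 - 0.125945)
       = 0.125945 + 1.748111
       = 1.874055
Step 3: As n -> infinity, f_n increases to f, so by MCT integral(f_n) -> integral(f) = 15.88/2 = 7.94.
Convergence: integral(f_2) = 1.874055 -> 7.94 as n -> infinity


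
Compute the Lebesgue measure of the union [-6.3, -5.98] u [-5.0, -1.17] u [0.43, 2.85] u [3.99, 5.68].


For pairwise disjoint intervals, m(union) = sum of lengths.
= (-5.98 - -6.3) + (-1.17 - -5.0) + (2.85 - 0.43) + (5.68 - 3.99)
= 0.32 + 3.83 + 2.42 + 1.69
= 8.26


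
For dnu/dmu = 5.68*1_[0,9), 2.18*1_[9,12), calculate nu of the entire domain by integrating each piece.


Integrate each piece of the Radon-Nikodym derivative:
Step 1: integral_0^9 5.68 dx = 5.68*(9-0) = 5.68*9 = 51.12
Step 2: integral_9^12 2.18 dx = 2.18*(12-9) = 2.18*3 = 6.54
Total: 51.12 + 6.54 = 57.66


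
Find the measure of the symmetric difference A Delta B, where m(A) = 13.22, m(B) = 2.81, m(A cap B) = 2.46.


m(A Delta B) = m(A) + m(B) - 2*m(A n B)
= 13.22 + 2.81 - 2*2.46
= 13.22 + 2.81 - 4.92
= 11.11


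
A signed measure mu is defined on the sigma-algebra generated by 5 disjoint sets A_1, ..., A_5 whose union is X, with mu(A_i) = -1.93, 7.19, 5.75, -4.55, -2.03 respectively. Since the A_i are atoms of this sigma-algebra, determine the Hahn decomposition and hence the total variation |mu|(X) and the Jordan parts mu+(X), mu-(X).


Step 1: Every measurable set is a union of atoms (the cells / points), so a Hahn decomposition is
  obtained by grouping atoms by sign: P = union of atoms with mu > 0, N = union of the remaining atoms.
  Atoms in P (indices): 2, 3;  atoms in N (indices): 1, 4, 5
  Positive values: 7.19, 5.75
  Negative values: -1.93, -4.55, -2.03
Step 2: mu+(X) = mu(P) = sum of positive atom values = 12.94
Step 3: mu-(X) = -mu(N) = sum of |negative atom values| = 8.51
Step 4: |mu|(X) = mu+(X) + mu-(X) = 12.94 + 8.51 = 21.45


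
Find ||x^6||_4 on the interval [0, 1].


Step 1: ||f||_4 = (integral_0^1 |x^6|^4 dx)^(1/4)
     = (integral_0^1 x^24 dx)^(1/4)
Step 2: integral_0^1 x^24 dx = [x^25/(25)] from 0 to 1 = 1^25/25
     = 1/25 = 0.04
Step 3: ||f||_4 = (0.04)^(1/4) = 0.447214


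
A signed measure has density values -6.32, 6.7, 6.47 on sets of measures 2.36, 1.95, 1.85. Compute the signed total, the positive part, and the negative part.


Step 1: Compute signed measure on each set:
  Set 1: -6.32 * 2.36 = -14.9152
  Set 2: 6.7 * 1.95 = 13.065
  Set 3: 6.47 * 1.85 = 11.9695
Step 2: Total signed measure = (-14.9152) + (13.065) + (11.9695)
     = 10.1193
Step 3: Positive part mu+(X) = sum of positive contributions = 25.0345
Step 4: Negative part mu-(X) = |sum of negative contributions| = 14.9152


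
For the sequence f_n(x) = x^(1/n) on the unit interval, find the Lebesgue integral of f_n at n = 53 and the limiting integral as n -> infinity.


At n = 53: f_53(x) = x^(1/53).
Step 1: integral(x^(1/53), 0, 1) = [x^(1/53+1) / (1/53+1)] from 0 to 1
     = 1 / (1/53 + 1) = 1 / ((53+1)/53) = 53/(53+1)
     = 53/54 = 0.981481
Step 2: As n -> infinity, f_n(x) = x^(1/n) -> 1 for x in (0,1], and f_n is increasing in n.
By MCT, lim_n integral(f_n) = integral(lim_n f_n) = integral(1, 0, 1) = 1.
Step 3: Verify convergence: 53/54 = 0.981481 -> 1


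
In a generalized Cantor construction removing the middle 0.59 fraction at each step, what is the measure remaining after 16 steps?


Step 1: At each step, fraction remaining = 1 - 0.59 = 0.41
Step 2: After 16 steps, measure = (0.41)^16
Result = 6.375903e-07


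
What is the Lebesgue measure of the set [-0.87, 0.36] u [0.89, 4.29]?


For pairwise disjoint intervals, m(union) = sum of lengths.
= (0.36 - -0.87) + (4.29 - 0.89)
= 1.23 + 3.4
= 4.63


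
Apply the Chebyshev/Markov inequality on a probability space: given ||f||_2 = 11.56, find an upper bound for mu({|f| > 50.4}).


Chebyshev/Markov inequality: mu(|f| > eps) <= (||f||_p / eps)^p
Step 1: ||f||_2 / eps = 11.56 / 50.4 = 0.229365
Step 2: Raise to power p = 2:
  (0.229365)^2 = 0.052608
Step 3: Therefore mu(|f| > 50.4) <= 0.052608


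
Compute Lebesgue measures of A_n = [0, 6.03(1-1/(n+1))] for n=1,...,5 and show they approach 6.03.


By continuity of measure from below: if A_n increases to A, then m(A_n) -> m(A).
Here A = [0, 6.03], so m(A) = 6.03
Step 1: a_1 = 6.03*(1 - 1/2) = 3.015, m(A_1) = 3.015
Step 2: a_2 = 6.03*(1 - 1/3) = 4.02, m(A_2) = 4.02
Step 3: a_3 = 6.03*(1 - 1/4) = 4.5225, m(A_3) = 4.5225
Step 4: a_4 = 6.03*(1 - 1/5) = 4.824, m(A_4) = 4.824
Step 5: a_5 = 6.03*(1 - 1/6) = 5.025, m(A_5) = 5.025
Limit: m(A_n) -> m([0,6.03]) = 6.03


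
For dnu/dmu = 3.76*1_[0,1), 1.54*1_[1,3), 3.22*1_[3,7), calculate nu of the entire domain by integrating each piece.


Integrate each piece of the Radon-Nikodym derivative:
Step 1: integral_0^1 3.76 dx = 3.76*(1-0) = 3.76*1 = 3.76
Step 2: integral_1^3 1.54 dx = 1.54*(3-1) = 1.54*2 = 3.08
Step 3: integral_3^7 3.22 dx = 3.22*(7-3) = 3.22*4 = 12.88
Total: 3.76 + 3.08 + 12.88 = 19.72


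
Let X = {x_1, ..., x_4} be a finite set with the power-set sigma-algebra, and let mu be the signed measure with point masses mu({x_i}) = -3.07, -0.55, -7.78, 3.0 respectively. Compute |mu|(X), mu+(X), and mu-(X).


Step 1: Every measurable set is a union of atoms (the cells / points), so a Hahn decomposition is
  obtained by grouping atoms by sign: P = union of atoms with mu > 0, N = union of the remaining atoms.
  Atoms in P (indices): 4;  atoms in N (indices): 1, 2, 3
  Positive values: 3
  Negative values: -3.07, -0.55, -7.78
Step 2: mu+(X) = mu(P) = sum of positive atom values = 3
Step 3: mu-(X) = -mu(N) = sum of |negative atom values| = 11.4
Step 4: |mu|(X) = mu+(X) + mu-(X) = 3 + 11.4 = 14.4


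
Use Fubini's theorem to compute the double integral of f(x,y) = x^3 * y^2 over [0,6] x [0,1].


By Fubini's theorem, the double integral factors as a product of single integrals:
Step 1: integral_0^6 x^3 dx = [x^4/4] from 0 to 6
     = 6^4/4 = 324
Step 2: integral_0^1 y^2 dy = [y^3/3] from 0 to 1
     = 1^3/3 = 0.333333
Step 3: Double integral = 324 * 0.333333 = 108


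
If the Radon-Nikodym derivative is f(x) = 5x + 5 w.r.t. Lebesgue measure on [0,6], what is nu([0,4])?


nu(A) = integral_A (dnu/dmu) dmu = integral_0^4 (5x + 5) dx
Step 1: Antiderivative F(x) = (5/2)x^2 + 5x
Step 2: F(4) = (5/2)*4^2 + 5*4 = 40 + 20 = 60
Step 3: F(0) = (5/2)*0^2 + 5*0 = 0.0 + 0 = 0.0
Step 4: nu([0,4]) = F(4) - F(0) = 60 - 0.0 = 60


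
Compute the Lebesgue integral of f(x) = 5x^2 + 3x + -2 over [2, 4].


The Lebesgue integral of a Riemann-integrable function agrees with the Riemann integral.
Antiderivative F(x) = (5/3)x^3 + (3/2)x^2 + -2x
F(4) = (5/3)*4^3 + (3/2)*4^2 + -2*4
     = (5/3)*64 + (3/2)*16 + -2*4
     = 106.666667 + 24 + -8
     = 122.666667
F(2) = 15.333333
Integral = F(4) - F(2) = 122.666667 - 15.333333 = 107.333333


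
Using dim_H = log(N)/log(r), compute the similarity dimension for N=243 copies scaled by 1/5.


For a self-similar set with N copies scaled by 1/r:
dim_H = log(N)/log(r) = log(243)/log(5)
= 5.493061/1.609438
= 3.413031


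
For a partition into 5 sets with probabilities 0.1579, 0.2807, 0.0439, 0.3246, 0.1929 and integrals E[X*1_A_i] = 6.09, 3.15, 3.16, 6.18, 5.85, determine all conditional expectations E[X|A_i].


For each cell A_i: E[X|A_i] = E[X*1_A_i] / P(A_i)
Step 1: E[X|A_1] = 6.09 / 0.1579 = 38.568714
Step 2: E[X|A_2] = 3.15 / 0.2807 = 11.221945
Step 3: E[X|A_3] = 3.16 / 0.0439 = 71.981777
Step 4: E[X|A_4] = 6.18 / 0.3246 = 19.038817
Step 5: E[X|A_5] = 5.85 / 0.1929 = 30.326594
Verification: E[X] = sum E[X*1_A_i] = 6.09 + 3.15 + 3.16 + 6.18 + 5.85 = 24.43


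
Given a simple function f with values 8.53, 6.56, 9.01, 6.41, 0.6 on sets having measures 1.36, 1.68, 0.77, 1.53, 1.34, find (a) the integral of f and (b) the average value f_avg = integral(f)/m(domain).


Step 1: Integral = sum(value_i * measure_i)
= 8.53*1.36 + 6.56*1.68 + 9.01*0.77 + 6.41*1.53 + 0.6*1.34
= 11.6008 + 11.0208 + 6.9377 + 9.8073 + 0.804
= 40.1706
Step 2: Total measure of domain = 1.36 + 1.68 + 0.77 + 1.53 + 1.34 = 6.68
Step 3: Average value = 40.1706 / 6.68 = 6.013563


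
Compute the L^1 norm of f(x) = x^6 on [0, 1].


Step 1: ||f||_1 = (integral_0^1 |x^6|^1 dx)^(1/1)
     = (integral_0^1 x^6 dx)^(1/1)
Step 2: integral_0^1 x^6 dx = [x^7/(7)] from 0 to 1 = 1^7/7
     = 1/7 = 0.142857
Step 3: ||f||_1 = (0.142857)^(1/1) = 0.142857


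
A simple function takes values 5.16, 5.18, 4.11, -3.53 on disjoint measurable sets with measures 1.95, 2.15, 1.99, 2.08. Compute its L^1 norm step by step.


Step 1: Compute |f_i|^1 for each value:
  |5.16|^1 = 5.16
  |5.18|^1 = 5.18
  |4.11|^1 = 4.11
  |-3.53|^1 = 3.53
Step 2: Multiply by measures and sum:
  5.16 * 1.95 = 10.062
  5.18 * 2.15 = 11.137
  4.11 * 1.99 = 8.1789
  3.53 * 2.08 = 7.3424
Sum = 10.062 + 11.137 + 8.1789 + 7.3424 = 36.7203
Step 3: Take the p-th root:
||f||_1 = (36.7203)^(1/1) = 36.7203


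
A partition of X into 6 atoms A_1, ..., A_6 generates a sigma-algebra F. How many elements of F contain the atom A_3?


Each element of F is a union of some subset S of the 6 atoms.
The element contains A_3 iff A_3 is in S.
So we count subsets S of {A_1,...,A_6} with A_3 in S: choose freely among the other 5 atoms.
Count = 2^(6-1) = 2^5 = 32.


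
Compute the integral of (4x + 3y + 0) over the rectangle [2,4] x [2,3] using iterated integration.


By Fubini, integrate in x first, then y.
Step 1: Fix y, integrate over x in [2,4]:
  integral(4x + 3y + 0, x=2..4)
  = 4*(4^2 - 2^2)/2 + (3y + 0)*(4 - 2)
  = 24 + (3y + 0)*2
  = 24 + 6y + 0
  = 24 + 6y
Step 2: Integrate over y in [2,3]:
  integral(24 + 6y, y=2..3)
  = 24*1 + 6*(3^2 - 2^2)/2
  = 24 + 15
  = 39


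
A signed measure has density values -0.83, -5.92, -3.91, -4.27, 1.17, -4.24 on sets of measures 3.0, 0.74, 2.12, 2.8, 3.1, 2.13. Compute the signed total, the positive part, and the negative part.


Step 1: Compute signed measure on each set:
  Set 1: -0.83 * 3.0 = -2.49
  Set 2: -5.92 * 0.74 = -4.3808
  Set 3: -3.91 * 2.12 = -8.2892
  Set 4: -4.27 * 2.8 = -11.956
  Set 5: 1.17 * 3.1 = 3.627
  Set 6: -4.24 * 2.13 = -9.0312
Step 2: Total signed measure = (-2.49) + (-4.3808) + (-8.2892) + (-11.956) + (3.627) + (-9.0312)
     = -32.5202
Step 3: Positive part mu+(X) = sum of positive contributions = 3.627
Step 4: Negative part mu-(X) = |sum of negative contributions| = 36.1472


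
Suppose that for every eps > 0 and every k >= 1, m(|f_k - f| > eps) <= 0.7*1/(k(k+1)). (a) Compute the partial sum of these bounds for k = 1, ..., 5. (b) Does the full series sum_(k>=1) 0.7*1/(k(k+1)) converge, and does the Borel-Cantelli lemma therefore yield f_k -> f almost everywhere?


Step 1: List the terms 0.7*1/(k(k+1)) for k = 1 to 5:
  k=1: 0.35
  k=2: 0.116667
  k=3: 0.058333
  k=4: 0.035
  k=5: 0.023333
Step 2: Partial sum = 0.35 + 0.116667 + 0.058333 + 0.035 + 0.023333
     = 0.583333
Step 3: The full series sum_(k>=1) 0.7*1/(k(k+1)) converges (telescoping series sum 1/(k(k+1)) = 1; a constant multiple of a convergent series converges).
Step 4: Fix eps > 0. Since sum_k m(|f_k - f| > eps) < infinity, the Borel-Cantelli lemma gives
        m(limsup_k {|f_k - f| > eps}) = 0, i.e. for a.e. x, |f_k(x) - f(x)| <= eps for all large k.
        Applying this with eps = 1/j for j = 1, 2, ... and intersecting the countably many full-measure sets,
        for a.e. x we get limsup_k |f_k(x) - f(x)| <= 1/j for every j, hence f_k -> f almost everywhere.
Conclusion: series converges; Borel-Cantelli yields f_k -> f a.e.


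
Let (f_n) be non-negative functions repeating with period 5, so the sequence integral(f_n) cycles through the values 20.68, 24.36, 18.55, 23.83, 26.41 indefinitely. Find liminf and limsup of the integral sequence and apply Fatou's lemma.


The sequence (integral(f_n)) is periodic with period 5, repeating the values 20.68, 24.36, 18.55, 23.83, 26.41 indefinitely.
Step 1: For a periodic sequence, every tail (a_m, a_(m+1), ...) contains all 5 period values infinitely often.
Step 2: Hence inf of every tail = min of the period values = min(20.68, 24.36, 18.55, 23.83, 26.41) = 18.55.
        liminf_n integral(f_n) = sup over m of (inf of tail from m) = 18.55.
Step 3: Similarly sup of every tail = max of the period values = 26.41.
        limsup_n integral(f_n) = 26.41.
Step 4: Fatou's lemma: integral(liminf_n f_n) <= liminf_n integral(f_n) = 18.55.
        So the integral of the pointwise liminf is at most 18.55.


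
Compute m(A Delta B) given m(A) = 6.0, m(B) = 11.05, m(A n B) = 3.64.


m(A Delta B) = m(A) + m(B) - 2*m(A n B)
= 6.0 + 11.05 - 2*3.64
= 6.0 + 11.05 - 7.28
= 9.77


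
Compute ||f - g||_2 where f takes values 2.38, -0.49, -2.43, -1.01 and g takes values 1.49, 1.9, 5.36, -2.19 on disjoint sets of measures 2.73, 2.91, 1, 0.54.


Step 1: Compute differences f_i - g_i:
  2.38 - 1.49 = 0.89
  -0.49 - 1.9 = -2.39
  -2.43 - 5.36 = -7.79
  -1.01 - -2.19 = 1.18
Step 2: Compute |diff|^2 * measure for each set:
  |0.89|^2 * 2.73 = 0.7921 * 2.73 = 2.162433
  |-2.39|^2 * 2.91 = 5.7121 * 2.91 = 16.622211
  |-7.79|^2 * 1 = 60.6841 * 1 = 60.6841
  |1.18|^2 * 0.54 = 1.3924 * 0.54 = 0.751896
Step 3: Sum = 80.22064
Step 4: ||f-g||_2 = (80.22064)^(1/2) = 8.956598


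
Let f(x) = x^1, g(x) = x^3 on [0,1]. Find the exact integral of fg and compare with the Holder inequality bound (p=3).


Step 1: Exact integral of f*g = integral(x^4, 0, 1) = 1/5
     = 0.2
Step 2: Holder bound with p=3, q=1.5:
  ||f||_p = (integral x^3 dx)^(1/3) = (1/4)^(1/3) = 0.629961
  ||g||_q = (integral x^4.5 dx)^(1/1.5) = (1/5.5)^(1/1.5) = 0.320941
Step 3: Holder bound = ||f||_p * ||g||_q = 0.629961 * 0.320941 = 0.20218
Verification: 0.2 <= 0.20218 (Holder holds)


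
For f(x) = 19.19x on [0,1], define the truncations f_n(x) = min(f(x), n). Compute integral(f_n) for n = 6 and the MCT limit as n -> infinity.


f(x) = 19.19x on [0,1]; f_n(x) = min(19.19x, n). At n = 6:
Step 1: f(x) reaches 6 at x = 6/19.19 = 0.312663
Step 2: integral(f_6) = integral(19.19x, 0, 0.312663) + integral(6, 0.312663, 1)
       = 19.19*0.312663^2/2 + 6*(1 - 0.312663)
       = 0.937989 + 4.124023
       = 5.062011
Step 3: As n -> infinity, f_n increases to f, so by MCT integral(f_n) -> integral(f) = 19.19/2 = 9.595.
Convergence: integral(f_6) = 5.062011 -> 9.595 as n -> infinity


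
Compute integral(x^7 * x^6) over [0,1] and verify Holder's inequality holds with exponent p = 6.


Step 1: Exact integral of f*g = integral(x^13, 0, 1) = 1/14
     = 0.071429
Step 2: Holder bound with p=6, q=1.2:
  ||f||_p = (integral x^42 dx)^(1/6) = (1/43)^(1/6) = 0.534263
  ||g||_q = (integral x^7.2 dx)^(1/1.2) = (1/8.2)^(1/1.2) = 0.173176
Step 3: Holder bound = ||f||_p * ||g||_q = 0.534263 * 0.173176 = 0.092522
Verification: 0.071429 <= 0.092522 (Holder holds)


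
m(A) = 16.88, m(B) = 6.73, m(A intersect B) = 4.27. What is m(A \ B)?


m(A \ B) = m(A) - m(A n B)
= 16.88 - 4.27
= 12.61


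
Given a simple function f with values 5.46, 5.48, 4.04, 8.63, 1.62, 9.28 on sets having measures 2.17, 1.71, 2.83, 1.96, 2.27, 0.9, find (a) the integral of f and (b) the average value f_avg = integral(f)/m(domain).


Step 1: Integral = sum(value_i * measure_i)
= 5.46*2.17 + 5.48*1.71 + 4.04*2.83 + 8.63*1.96 + 1.62*2.27 + 9.28*0.9
= 11.8482 + 9.3708 + 11.4332 + 16.9148 + 3.6774 + 8.352
= 61.5964
Step 2: Total measure of domain = 2.17 + 1.71 + 2.83 + 1.96 + 2.27 + 0.9 = 11.84
Step 3: Average value = 61.5964 / 11.84 = 5.202399


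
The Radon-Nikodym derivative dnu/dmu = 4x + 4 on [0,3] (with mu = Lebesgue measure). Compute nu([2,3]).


nu(A) = integral_A (dnu/dmu) dmu = integral_2^3 (4x + 4) dx
Step 1: Antiderivative F(x) = (4/2)x^2 + 4x
Step 2: F(3) = (4/2)*3^2 + 4*3 = 18 + 12 = 30
Step 3: F(2) = (4/2)*2^2 + 4*2 = 8 + 8 = 16
Step 4: nu([2,3]) = F(3) - F(2) = 30 - 16 = 14


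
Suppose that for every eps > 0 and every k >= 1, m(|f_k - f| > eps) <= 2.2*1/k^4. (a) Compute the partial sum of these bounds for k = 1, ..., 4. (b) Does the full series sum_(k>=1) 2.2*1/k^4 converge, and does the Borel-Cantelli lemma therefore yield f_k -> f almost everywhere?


Step 1: List the terms 2.2*1/k^4 for k = 1 to 4:
  k=1: 2.2
  k=2: 0.1375
  k=3: 0.02716
  k=4: 0.008594
Step 2: Partial sum = 2.2 + 0.1375 + 0.02716 + 0.008594
     = 2.373254
Step 3: The full series sum_(k>=1) 2.2*1/k^4 converges (p-series with p = 4 > 1; a constant multiple of a convergent series converges).
Step 4: Fix eps > 0. Since sum_k m(|f_k - f| > eps) < infinity, the Borel-Cantelli lemma gives
        m(limsup_k {|f_k - f| > eps}) = 0, i.e. for a.e. x, |f_k(x) - f(x)| <= eps for all large k.
        Applying this with eps = 1/j for j = 1, 2, ... and intersecting the countably many full-measure sets,
        for a.e. x we get limsup_k |f_k(x) - f(x)| <= 1/j for every j, hence f_k -> f almost everywhere.
Conclusion: series converges; Borel-Cantelli yields f_k -> f a.e.


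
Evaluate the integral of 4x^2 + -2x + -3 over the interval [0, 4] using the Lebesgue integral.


The Lebesgue integral of a Riemann-integrable function agrees with the Riemann integral.
Antiderivative F(x) = (4/3)x^3 + (-2/2)x^2 + -3x
F(4) = (4/3)*4^3 + (-2/2)*4^2 + -3*4
     = (4/3)*64 + (-2/2)*16 + -3*4
     = 85.333333 + -16 + -12
     = 57.333333
F(0) = 0.0
Integral = F(4) - F(0) = 57.333333 - 0.0 = 57.333333


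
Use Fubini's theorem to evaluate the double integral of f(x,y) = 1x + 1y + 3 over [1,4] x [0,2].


By Fubini, integrate in x first, then y.
Step 1: Fix y, integrate over x in [1,4]:
  integral(1x + 1y + 3, x=1..4)
  = 1*(4^2 - 1^2)/2 + (1y + 3)*(4 - 1)
  = 7.5 + (1y + 3)*3
  = 7.5 + 3y + 9
  = 16.5 + 3y
Step 2: Integrate over y in [0,2]:
  integral(16.5 + 3y, y=0..2)
  = 16.5*2 + 3*(2^2 - 0^2)/2
  = 33 + 6
  = 39


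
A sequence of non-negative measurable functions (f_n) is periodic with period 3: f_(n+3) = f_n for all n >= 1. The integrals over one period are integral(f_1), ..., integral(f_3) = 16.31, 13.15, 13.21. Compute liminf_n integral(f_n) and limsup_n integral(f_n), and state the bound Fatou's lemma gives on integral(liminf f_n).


The sequence (integral(f_n)) is periodic with period 3, repeating the values 16.31, 13.15, 13.21 indefinitely.
Step 1: For a periodic sequence, every tail (a_m, a_(m+1), ...) contains all 3 period values infinitely often.
Step 2: Hence inf of every tail = min of the period values = min(16.31, 13.15, 13.21) = 13.15.
        liminf_n integral(f_n) = sup over m of (inf of tail from m) = 13.15.
Step 3: Similarly sup of every tail = max of the period values = 16.31.
        limsup_n integral(f_n) = 16.31.
Step 4: Fatou's lemma: integral(liminf_n f_n) <= liminf_n integral(f_n) = 13.15.
        So the integral of the pointwise liminf is at most 13.15.


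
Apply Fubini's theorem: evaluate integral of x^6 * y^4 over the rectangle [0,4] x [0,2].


By Fubini's theorem, the double integral factors as a product of single integrals:
Step 1: integral_0^4 x^6 dx = [x^7/7] from 0 to 4
     = 4^7/7 = 2340.571429
Step 2: integral_0^2 y^4 dy = [y^5/5] from 0 to 2
     = 2^5/5 = 6.4
Step 3: Double integral = 2340.571429 * 6.4 = 14979.657143


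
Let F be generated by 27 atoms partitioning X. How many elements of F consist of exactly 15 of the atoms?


Each element of F is a union of some subset of the 27 atoms.
Elements that are unions of exactly 15 atoms correspond to 15-element subsets of the 27 atoms.
Count = C(27, 15) = 27! / (15! * 12!) = 17383860.


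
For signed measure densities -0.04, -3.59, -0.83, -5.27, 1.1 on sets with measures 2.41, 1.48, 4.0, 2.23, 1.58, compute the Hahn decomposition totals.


Step 1: Compute signed measure on each set:
  Set 1: -0.04 * 2.41 = -0.0964
  Set 2: -3.59 * 1.48 = -5.3132
  Set 3: -0.83 * 4.0 = -3.32
  Set 4: -5.27 * 2.23 = -11.7521
  Set 5: 1.1 * 1.58 = 1.738
Step 2: Total signed measure = (-0.0964) + (-5.3132) + (-3.32) + (-11.7521) + (1.738)
     = -18.7437
Step 3: Positive part mu+(X) = sum of positive contributions = 1.738
Step 4: Negative part mu-(X) = |sum of negative contributions| = 20.4817


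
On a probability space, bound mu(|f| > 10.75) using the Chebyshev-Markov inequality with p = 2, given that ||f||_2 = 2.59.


Chebyshev/Markov inequality: mu(|f| > eps) <= (||f||_p / eps)^p
Step 1: ||f||_2 / eps = 2.59 / 10.75 = 0.24093
Step 2: Raise to power p = 2:
  (0.24093)^2 = 0.058047
Step 3: Therefore mu(|f| > 10.75) <= 0.058047


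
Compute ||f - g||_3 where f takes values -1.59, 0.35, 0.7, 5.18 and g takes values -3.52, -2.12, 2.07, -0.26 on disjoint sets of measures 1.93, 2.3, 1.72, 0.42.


Step 1: Compute differences f_i - g_i:
  -1.59 - -3.52 = 1.93
  0.35 - -2.12 = 2.47
  0.7 - 2.07 = -1.37
  5.18 - -0.26 = 5.44
Step 2: Compute |diff|^3 * measure for each set:
  |1.93|^3 * 1.93 = 7.189057 * 1.93 = 13.87488
  |2.47|^3 * 2.3 = 15.069223 * 2.3 = 34.659213
  |-1.37|^3 * 1.72 = 2.571353 * 1.72 = 4.422727
  |5.44|^3 * 0.42 = 160.989184 * 0.42 = 67.615457
Step 3: Sum = 120.572277
Step 4: ||f-g||_3 = (120.572277)^(1/3) = 4.940253


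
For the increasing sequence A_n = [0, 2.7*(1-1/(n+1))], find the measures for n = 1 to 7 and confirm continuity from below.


By continuity of measure from below: if A_n increases to A, then m(A_n) -> m(A).
Here A = [0, 2.7], so m(A) = 2.7
Step 1: a_1 = 2.7*(1 - 1/2) = 1.35, m(A_1) = 1.35
Step 2: a_2 = 2.7*(1 - 1/3) = 1.8, m(A_2) = 1.8
Step 3: a_3 = 2.7*(1 - 1/4) = 2.025, m(A_3) = 2.025
Step 4: a_4 = 2.7*(1 - 1/5) = 2.16, m(A_4) = 2.16
Step 5: a_5 = 2.7*(1 - 1/6) = 2.25, m(A_5) = 2.25
Step 6: a_6 = 2.7*(1 - 1/7) = 2.3143, m(A_6) = 2.3143
Step 7: a_7 = 2.7*(1 - 1/8) = 2.3625, m(A_7) = 2.3625
Limit: m(A_n) -> m([0,2.7]) = 2.7


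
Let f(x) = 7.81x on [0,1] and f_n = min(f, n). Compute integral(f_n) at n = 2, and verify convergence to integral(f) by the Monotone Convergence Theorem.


f(x) = 7.81x on [0,1]; f_n(x) = min(7.81x, n). At n = 2:
Step 1: f(x) reaches 2 at x = 2/7.81 = 0.256082
Step 2: integral(f_2) = integral(7.81x, 0, 0.256082) + integral(2, 0.256082, 1)
       = 7.81*0.256082^2/2 + 2*(1 - 0.256082)
       = 0.256082 + 1.487836
       = 1.743918
Step 3: As n -> infinity, f_n increases to f, so by MCT integral(f_n) -> integral(f) = 7.81/2 = 3.905.
Convergence: integral(f_2) = 1.743918 -> 3.905 as n -> infinity


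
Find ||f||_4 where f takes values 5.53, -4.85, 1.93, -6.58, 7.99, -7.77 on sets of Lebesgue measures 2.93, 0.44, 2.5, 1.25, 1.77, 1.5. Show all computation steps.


Step 1: Compute |f_i|^4 for each value:
  |5.53|^4 = 935.191445
  |-4.85|^4 = 553.308006
  |1.93|^4 = 13.87488
  |-6.58|^4 = 1874.578253
  |7.99|^4 = 4075.558368
  |-7.77|^4 = 3644.887054
Step 2: Multiply by measures and sum:
  935.191445 * 2.93 = 2740.110933
  553.308006 * 0.44 = 243.455523
  13.87488 * 2.5 = 34.6872
  1874.578253 * 1.25 = 2343.222816
  4075.558368 * 1.77 = 7213.738311
  3644.887054 * 1.5 = 5467.330582
Sum = 2740.110933 + 243.455523 + 34.6872 + 2343.222816 + 7213.738311 + 5467.330582 = 18042.545365
Step 3: Take the p-th root:
||f||_4 = (18042.545365)^(1/4) = 11.58976


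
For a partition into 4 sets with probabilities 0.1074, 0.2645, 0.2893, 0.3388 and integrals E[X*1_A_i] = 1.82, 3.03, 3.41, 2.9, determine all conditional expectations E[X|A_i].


For each cell A_i: E[X|A_i] = E[X*1_A_i] / P(A_i)
Step 1: E[X|A_1] = 1.82 / 0.1074 = 16.945996
Step 2: E[X|A_2] = 3.03 / 0.2645 = 11.455577
Step 3: E[X|A_3] = 3.41 / 0.2893 = 11.787072
Step 4: E[X|A_4] = 2.9 / 0.3388 = 8.559622
Verification: E[X] = sum E[X*1_A_i] = 1.82 + 3.03 + 3.41 + 2.9 = 11.16


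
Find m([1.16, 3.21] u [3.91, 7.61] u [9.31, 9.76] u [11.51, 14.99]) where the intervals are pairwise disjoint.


For pairwise disjoint intervals, m(union) = sum of lengths.
= (3.21 - 1.16) + (7.61 - 3.91) + (9.76 - 9.31) + (14.99 - 11.51)
= 2.05 + 3.7 + 0.45 + 3.48
= 9.68


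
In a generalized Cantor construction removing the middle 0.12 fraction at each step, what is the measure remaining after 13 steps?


Step 1: At each step, fraction remaining = 1 - 0.12 = 0.88
Step 2: After 13 steps, measure = (0.88)^13
Result = 0.189791


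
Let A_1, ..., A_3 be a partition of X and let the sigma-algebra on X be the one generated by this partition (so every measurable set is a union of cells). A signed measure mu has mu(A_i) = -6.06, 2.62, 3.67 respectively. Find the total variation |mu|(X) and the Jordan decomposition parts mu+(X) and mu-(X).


Step 1: Every measurable set is a union of atoms (the cells / points), so a Hahn decomposition is
  obtained by grouping atoms by sign: P = union of atoms with mu > 0, N = union of the remaining atoms.
  Atoms in P (indices): 2, 3;  atoms in N (indices): 1
  Positive values: 2.62, 3.67
  Negative values: -6.06
Step 2: mu+(X) = mu(P) = sum of positive atom values = 6.29
Step 3: mu-(X) = -mu(N) = sum of |negative atom values| = 6.06
Step 4: |mu|(X) = mu+(X) + mu-(X) = 6.29 + 6.06 = 12.35


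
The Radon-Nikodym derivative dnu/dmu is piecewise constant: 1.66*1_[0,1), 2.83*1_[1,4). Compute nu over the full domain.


Integrate each piece of the Radon-Nikodym derivative:
Step 1: integral_0^1 1.66 dx = 1.66*(1-0) = 1.66*1 = 1.66
Step 2: integral_1^4 2.83 dx = 2.83*(4-1) = 2.83*3 = 8.49
Total: 1.66 + 8.49 = 10.15


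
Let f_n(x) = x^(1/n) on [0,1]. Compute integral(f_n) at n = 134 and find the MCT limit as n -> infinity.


At n = 134: f_134(x) = x^(1/134).
Step 1: integral(x^(1/134), 0, 1) = [x^(1/134+1) / (1/134+1)] from 0 to 1
     = 1 / (1/134 + 1) = 1 / ((134+1)/134) = 134/(134+1)
     = 134/135 = 0.992593
Step 2: As n -> infinity, f_n(x) = x^(1/n) -> 1 for x in (0,1], and f_n is increasing in n.
By MCT, lim_n integral(f_n) = integral(lim_n f_n) = integral(1, 0, 1) = 1.
Step 3: Verify convergence: 134/135 = 0.992593 -> 1


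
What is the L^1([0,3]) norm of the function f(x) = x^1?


Step 1: ||f||_1 = (integral_0^3 |x^1|^1 dx)^(1/1)
     = (integral_0^3 x^1 dx)^(1/1)
Step 2: integral_0^3 x^1 dx = [x^2/(2)] from 0 to 3 = 3^2/2
     = 9/2 = 4.5
Step 3: ||f||_1 = (4.5)^(1/1) = 4.5


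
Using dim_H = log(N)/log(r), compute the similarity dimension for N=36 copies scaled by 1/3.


For a self-similar set with N copies scaled by 1/r:
dim_H = log(N)/log(r) = log(36)/log(3)
= 3.583519/1.098612
= 3.26186


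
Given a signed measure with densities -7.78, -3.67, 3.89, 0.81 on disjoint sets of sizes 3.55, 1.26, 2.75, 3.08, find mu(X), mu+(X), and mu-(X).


Step 1: Compute signed measure on each set:
  Set 1: -7.78 * 3.55 = -27.619
  Set 2: -3.67 * 1.26 = -4.6242
  Set 3: 3.89 * 2.75 = 10.6975
  Set 4: 0.81 * 3.08 = 2.4948
Step 2: Total signed measure = (-27.619) + (-4.6242) + (10.6975) + (2.4948)
     = -19.0509
Step 3: Positive part mu+(X) = sum of positive contributions = 13.1923
Step 4: Negative part mu-(X) = |sum of negative contributions| = 32.2432


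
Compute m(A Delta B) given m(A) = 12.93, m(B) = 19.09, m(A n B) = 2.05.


m(A Delta B) = m(A) + m(B) - 2*m(A n B)
= 12.93 + 19.09 - 2*2.05
= 12.93 + 19.09 - 4.1
= 27.92


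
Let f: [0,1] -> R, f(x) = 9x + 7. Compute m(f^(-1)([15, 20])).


f^(-1)([15, 20]) = {x : 15 <= 9x + 7 <= 20}
Solving: (15 - 7)/9 <= x <= (20 - 7)/9
= [0.888889, 1.444444]
Intersecting with [0,1]: [0.888889, 1]
Measure = 1 - 0.888889 = 0.111111


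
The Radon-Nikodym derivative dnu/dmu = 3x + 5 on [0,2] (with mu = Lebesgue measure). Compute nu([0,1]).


nu(A) = integral_A (dnu/dmu) dmu = integral_0^1 (3x + 5) dx
Step 1: Antiderivative F(x) = (3/2)x^2 + 5x
Step 2: F(1) = (3/2)*1^2 + 5*1 = 1.5 + 5 = 6.5
Step 3: F(0) = (3/2)*0^2 + 5*0 = 0.0 + 0 = 0.0
Step 4: nu([0,1]) = F(1) - F(0) = 6.5 - 0.0 = 6.5


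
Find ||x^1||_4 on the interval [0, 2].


Step 1: ||f||_4 = (integral_0^2 |x^1|^4 dx)^(1/4)
     = (integral_0^2 x^4 dx)^(1/4)
Step 2: integral_0^2 x^4 dx = [x^5/(5)] from 0 to 2 = 2^5/5
     = 32/5 = 6.4
Step 3: ||f||_4 = (6.4)^(1/4) = 1.590541


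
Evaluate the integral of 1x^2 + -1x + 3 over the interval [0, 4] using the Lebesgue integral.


The Lebesgue integral of a Riemann-integrable function agrees with the Riemann integral.
Antiderivative F(x) = (1/3)x^3 + (-1/2)x^2 + 3x
F(4) = (1/3)*4^3 + (-1/2)*4^2 + 3*4
     = (1/3)*64 + (-1/2)*16 + 3*4
     = 21.333333 + -8 + 12
     = 25.333333
F(0) = 0.0
Integral = F(4) - F(0) = 25.333333 - 0.0 = 25.333333


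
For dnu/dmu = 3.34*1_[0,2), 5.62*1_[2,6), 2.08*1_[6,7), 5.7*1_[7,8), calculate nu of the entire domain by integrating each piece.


Integrate each piece of the Radon-Nikodym derivative:
Step 1: integral_0^2 3.34 dx = 3.34*(2-0) = 3.34*2 = 6.68
Step 2: integral_2^6 5.62 dx = 5.62*(6-2) = 5.62*4 = 22.48
Step 3: integral_6^7 2.08 dx = 2.08*(7-6) = 2.08*1 = 2.08
Step 4: integral_7^8 5.7 dx = 5.7*(8-7) = 5.7*1 = 5.7
Total: 6.68 + 22.48 + 2.08 + 5.7 = 36.94


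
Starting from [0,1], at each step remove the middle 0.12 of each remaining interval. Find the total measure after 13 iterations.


Step 1: At each step, fraction remaining = 1 - 0.12 = 0.88
Step 2: After 13 steps, measure = (0.88)^13
Result = 0.189791


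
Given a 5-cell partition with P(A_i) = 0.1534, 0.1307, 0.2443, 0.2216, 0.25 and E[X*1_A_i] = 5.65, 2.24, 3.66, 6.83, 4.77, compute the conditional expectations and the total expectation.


For each cell A_i: E[X|A_i] = E[X*1_A_i] / P(A_i)
Step 1: E[X|A_1] = 5.65 / 0.1534 = 36.831812
Step 2: E[X|A_2] = 2.24 / 0.1307 = 17.138485
Step 3: E[X|A_3] = 3.66 / 0.2443 = 14.98158
Step 4: E[X|A_4] = 6.83 / 0.2216 = 30.8213
Step 5: E[X|A_5] = 4.77 / 0.25 = 19.08
Verification: E[X] = sum E[X*1_A_i] = 5.65 + 2.24 + 3.66 + 6.83 + 4.77 = 23.15


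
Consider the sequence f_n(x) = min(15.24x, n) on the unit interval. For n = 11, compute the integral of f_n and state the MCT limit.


f(x) = 15.24x on [0,1]; f_n(x) = min(15.24x, n). At n = 11:
Step 1: f(x) reaches 11 at x = 11/15.24 = 0.721785
Step 2: integral(f_11) = integral(15.24x, 0, 0.721785) + integral(11, 0.721785, 1)
       = 15.24*0.721785^2/2 + 11*(1 - 0.721785)
       = 3.969816 + 3.060367
       = 7.030184
Step 3: As n -> infinity, f_n increases to f, so by MCT integral(f_n) -> integral(f) = 15.24/2 = 7.62.
Convergence: integral(f_11) = 7.030184 -> 7.62 as n -> infinity


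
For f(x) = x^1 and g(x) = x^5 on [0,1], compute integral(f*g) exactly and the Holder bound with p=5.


Step 1: Exact integral of f*g = integral(x^6, 0, 1) = 1/7
     = 0.142857
Step 2: Holder bound with p=5, q=1.25:
  ||f||_p = (integral x^5 dx)^(1/5) = (1/6)^(1/5) = 0.698827
  ||g||_q = (integral x^6.25 dx)^(1/1.25) = (1/7.25)^(1/1.25) = 0.204989
Step 3: Holder bound = ||f||_p * ||g||_q = 0.698827 * 0.204989 = 0.143252
Verification: 0.142857 <= 0.143252 (Holder holds)


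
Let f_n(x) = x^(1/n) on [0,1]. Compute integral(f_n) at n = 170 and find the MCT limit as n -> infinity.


At n = 170: f_170(x) = x^(1/170).
Step 1: integral(x^(1/170), 0, 1) = [x^(1/170+1) / (1/170+1)] from 0 to 1
     = 1 / (1/170 + 1) = 1 / ((170+1)/170) = 170/(170+1)
     = 170/171 = 0.994152
Step 2: As n -> infinity, f_n(x) = x^(1/n) -> 1 for x in (0,1], and f_n is increasing in n.
By MCT, lim_n integral(f_n) = integral(lim_n f_n) = integral(1, 0, 1) = 1.
Step 3: Verify convergence: 170/171 = 0.994152 -> 1


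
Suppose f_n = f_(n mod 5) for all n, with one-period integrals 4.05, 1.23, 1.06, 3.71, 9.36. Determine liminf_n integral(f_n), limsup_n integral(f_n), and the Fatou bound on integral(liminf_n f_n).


The sequence (integral(f_n)) is periodic with period 5, repeating the values 4.05, 1.23, 1.06, 3.71, 9.36 indefinitely.
Step 1: For a periodic sequence, every tail (a_m, a_(m+1), ...) contains all 5 period values infinitely often.
Step 2: Hence inf of every tail = min of the period values = min(4.05, 1.23, 1.06, 3.71, 9.36) = 1.06.
        liminf_n integral(f_n) = sup over m of (inf of tail from m) = 1.06.
Step 3: Similarly sup of every tail = max of the period values = 9.36.
        limsup_n integral(f_n) = 9.36.
Step 4: Fatou's lemma: integral(liminf_n f_n) <= liminf_n integral(f_n) = 1.06.
        So the integral of the pointwise liminf is at most 1.06.


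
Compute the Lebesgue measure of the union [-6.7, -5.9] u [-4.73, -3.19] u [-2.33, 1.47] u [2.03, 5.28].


For pairwise disjoint intervals, m(union) = sum of lengths.
= (-5.9 - -6.7) + (-3.19 - -4.73) + (1.47 - -2.33) + (5.28 - 2.03)
= 0.8 + 1.54 + 3.8 + 3.25
= 9.39


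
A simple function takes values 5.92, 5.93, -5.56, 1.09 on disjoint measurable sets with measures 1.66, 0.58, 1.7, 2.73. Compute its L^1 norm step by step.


Step 1: Compute |f_i|^1 for each value:
  |5.92|^1 = 5.92
  |5.93|^1 = 5.93
  |-5.56|^1 = 5.56
  |1.09|^1 = 1.09
Step 2: Multiply by measures and sum:
  5.92 * 1.66 = 9.8272
  5.93 * 0.58 = 3.4394
  5.56 * 1.7 = 9.452
  1.09 * 2.73 = 2.9757
Sum = 9.8272 + 3.4394 + 9.452 + 2.9757 = 25.6943
Step 3: Take the p-th root:
||f||_1 = (25.6943)^(1/1) = 25.6943


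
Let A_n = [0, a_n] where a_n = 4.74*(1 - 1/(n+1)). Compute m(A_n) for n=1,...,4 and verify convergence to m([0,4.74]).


By continuity of measure from below: if A_n increases to A, then m(A_n) -> m(A).
Here A = [0, 4.74], so m(A) = 4.74
Step 1: a_1 = 4.74*(1 - 1/2) = 2.37, m(A_1) = 2.37
Step 2: a_2 = 4.74*(1 - 1/3) = 3.16, m(A_2) = 3.16
Step 3: a_3 = 4.74*(1 - 1/4) = 3.555, m(A_3) = 3.555
Step 4: a_4 = 4.74*(1 - 1/5) = 3.792, m(A_4) = 3.792
Limit: m(A_n) -> m([0,4.74]) = 4.74


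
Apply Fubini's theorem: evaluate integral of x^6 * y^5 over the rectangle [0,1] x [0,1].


By Fubini's theorem, the double integral factors as a product of single integrals:
Step 1: integral_0^1 x^6 dx = [x^7/7] from 0 to 1
     = 1^7/7 = 0.142857
Step 2: integral_0^1 y^5 dy = [y^6/6] from 0 to 1
     = 1^6/6 = 0.166667
Step 3: Double integral = 0.142857 * 0.166667 = 0.02381


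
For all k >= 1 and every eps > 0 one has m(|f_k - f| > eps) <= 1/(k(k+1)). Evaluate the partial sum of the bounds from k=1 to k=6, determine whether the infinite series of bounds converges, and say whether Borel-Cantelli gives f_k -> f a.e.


Step 1: List the terms 1/(k(k+1)) for k = 1 to 6:
  k=1: 0.5
  k=2: 0.166667
  k=3: 0.083333
  k=4: 0.05
  k=5: 0.033333
  k=6: 0.02381
Step 2: Partial sum = 0.5 + 0.166667 + 0.083333 + 0.05 + 0.033333 + 0.02381
     = 0.857143
Step 3: The full series sum_(k>=1) 1/(k(k+1)) converges (telescoping series sum 1/(k(k+1)) = 1; a constant multiple of a convergent series converges).
Step 4: Fix eps > 0. Since sum_k m(|f_k - f| > eps) < infinity, the Borel-Cantelli lemma gives
        m(limsup_k {|f_k - f| > eps}) = 0, i.e. for a.e. x, |f_k(x) - f(x)| <= eps for all large k.
        Applying this with eps = 1/j for j = 1, 2, ... and intersecting the countably many full-measure sets,
        for a.e. x we get limsup_k |f_k(x) - f(x)| <= 1/j for every j, hence f_k -> f almost everywhere.
Conclusion: series converges; Borel-Cantelli yields f_k -> f a.e.


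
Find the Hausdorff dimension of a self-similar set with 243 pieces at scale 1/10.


For a self-similar set with N copies scaled by 1/r:
dim_H = log(N)/log(r) = log(243)/log(10)
= 5.493061/2.302585
= 2.385606


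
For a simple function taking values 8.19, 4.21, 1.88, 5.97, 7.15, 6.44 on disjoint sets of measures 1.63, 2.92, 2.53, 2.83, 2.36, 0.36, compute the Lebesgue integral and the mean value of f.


Step 1: Integral = sum(value_i * measure_i)
= 8.19*1.63 + 4.21*2.92 + 1.88*2.53 + 5.97*2.83 + 7.15*2.36 + 6.44*0.36
= 13.3497 + 12.2932 + 4.7564 + 16.8951 + 16.874 + 2.3184
= 66.4868
Step 2: Total measure of domain = 1.63 + 2.92 + 2.53 + 2.83 + 2.36 + 0.36 = 12.63
Step 3: Average value = 66.4868 / 12.63 = 5.264196


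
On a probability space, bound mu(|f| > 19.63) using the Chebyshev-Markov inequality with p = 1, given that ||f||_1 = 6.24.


Chebyshev/Markov inequality: mu(|f| > eps) <= (||f||_p / eps)^p
Step 1: ||f||_1 / eps = 6.24 / 19.63 = 0.317881
Step 2: Raise to power p = 1:
  (0.317881)^1 = 0.317881
Step 3: Therefore mu(|f| > 19.63) <= 0.317881


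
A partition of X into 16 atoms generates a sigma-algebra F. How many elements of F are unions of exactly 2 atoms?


Each element of F is a union of some subset of the 16 atoms.
Elements that are unions of exactly 2 atoms correspond to 2-element subsets of the 16 atoms.
Count = C(16, 2) = 16! / (2! * 14!) = 120.
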